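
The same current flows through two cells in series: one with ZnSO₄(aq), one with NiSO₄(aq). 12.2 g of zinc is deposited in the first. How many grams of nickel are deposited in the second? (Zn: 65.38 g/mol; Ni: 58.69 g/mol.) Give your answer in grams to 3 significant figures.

11.0 g

n(Zn) = 12.2 / 65.38 = 0.1866 mol
Zn²⁺ + 2e⁻ → Zn, so n(e⁻) = 2 × 0.1866 = 0.3732 mol
The cells are in series, so the same charge (and hence the same n(e⁻) = 0.3732 mol) passes through both.
Ni²⁺ + 2e⁻ → Ni, so n(Ni) = 0.3732 / 2 = 0.1866 mol
m(Ni) = 0.1866 × 58.69 = 11.0 g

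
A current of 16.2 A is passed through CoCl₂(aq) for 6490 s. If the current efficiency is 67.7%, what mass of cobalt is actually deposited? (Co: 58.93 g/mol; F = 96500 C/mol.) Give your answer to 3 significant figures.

Q = 16.2 × 6490 = 1.051×10^5 C
n(e⁻) = 1.051×10^5 / 96500 = 1.089 mol
Co²⁺ + 2e⁻ → Co, so theoretical m(Co) = 0.5445 × 58.93 = 32.09 g
Actual mass = 67.7% × 32.09 = 21.7 g

21.7 g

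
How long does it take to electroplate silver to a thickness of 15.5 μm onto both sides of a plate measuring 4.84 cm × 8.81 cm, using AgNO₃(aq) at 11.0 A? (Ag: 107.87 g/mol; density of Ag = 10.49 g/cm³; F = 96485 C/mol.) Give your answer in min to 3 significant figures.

1.88 min

Plated area = 2 × 4.84 × 8.81 = 85.28 cm²
Volume = 85.28 × 15.5×10⁻⁴ cm = 0.1322 cm³
m(Ag) = 0.1322 × 10.49 = 1.387 g
n(Ag) = 1.387 / 107.87 = 0.01286 mol; n(e⁻) = 0.01286 mol
Q = 0.01286 × 96485 = 1241 C
t = 1241 / 11.0 = 112.8 s = 1.88 min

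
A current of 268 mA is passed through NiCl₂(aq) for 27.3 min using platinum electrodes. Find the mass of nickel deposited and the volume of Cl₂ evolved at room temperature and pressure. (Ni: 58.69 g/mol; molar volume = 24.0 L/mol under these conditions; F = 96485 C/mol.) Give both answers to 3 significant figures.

0.134 g Ni; 0.0546 L Cl₂

Q = 0.268 × 1638 = 439.0 C; n(e⁻) = 439.0 / 96485 = 0.004550 mol
Cathode: Ni²⁺ + 2e⁻ → Ni → n(Ni) = 0.004550/2 = 0.002275 mol → 0.134 g
Anode: 2Cl⁻ → Cl₂ + 2e⁻ → n(Cl₂) = 0.004550/2 = 0.002275 mol → 0.0546 L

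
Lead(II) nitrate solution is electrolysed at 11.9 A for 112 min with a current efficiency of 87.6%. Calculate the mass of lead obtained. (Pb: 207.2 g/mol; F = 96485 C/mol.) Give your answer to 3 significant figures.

75.2 g

Q = 11.9 × 6720 = 79970 C
n(e⁻) = 79970 / 96485 = 0.8288 mol
Pb²⁺ + 2e⁻ → Pb, so theoretical m(Pb) = 0.4144 × 207.2 = 85.86 g
Actual mass = 87.6% × 85.86 = 75.2 g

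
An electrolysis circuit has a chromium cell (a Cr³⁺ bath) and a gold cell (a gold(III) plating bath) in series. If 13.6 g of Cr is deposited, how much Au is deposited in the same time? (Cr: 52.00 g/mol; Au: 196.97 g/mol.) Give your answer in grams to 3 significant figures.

n(Cr) = 13.6 / 52.00 = 0.2615 mol
Cr³⁺ + 3e⁻ → Cr, so n(e⁻) = 3 × 0.2615 = 0.7845 mol
Since the cells are in series, n(e⁻) in the Au cell is also 0.7845 mol.
Au³⁺ + 3e⁻ → Au, so n(Au) = 0.7845 / 3 = 0.2615 mol
m(Au) = 0.2615 × 196.97 = 51.5 g

51.5 g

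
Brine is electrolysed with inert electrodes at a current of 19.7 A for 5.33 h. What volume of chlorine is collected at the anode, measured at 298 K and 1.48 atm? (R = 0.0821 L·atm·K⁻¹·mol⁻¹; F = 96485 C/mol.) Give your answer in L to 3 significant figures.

32.4 L

Q = It = 19.7 × 19188 = 3.780×10^5 C
n(e⁻) = 3.780×10^5 / 96485 = 3.918 mol
2Cl⁻ → Cl₂ + 2e⁻, so n(Cl₂) = 3.918 / 2 = 1.959 mol
V = nRT/P = 1.959 × 0.0821 × 298 / 1.48 = 32.38 L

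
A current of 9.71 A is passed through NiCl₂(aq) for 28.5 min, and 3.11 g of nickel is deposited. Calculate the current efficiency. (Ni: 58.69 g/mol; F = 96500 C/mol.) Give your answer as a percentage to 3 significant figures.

Q = 9.71 × 1710 = 16600 C
n(e⁻) = 16600 / 96500 = 0.1720 mol
Ni²⁺ + 2e⁻ → Ni, so theoretical n(Ni) = 0.08600 mol → 5.047 g
Efficiency = 3.11 / 5.047 = 0.6162 = 61.6%

61.6%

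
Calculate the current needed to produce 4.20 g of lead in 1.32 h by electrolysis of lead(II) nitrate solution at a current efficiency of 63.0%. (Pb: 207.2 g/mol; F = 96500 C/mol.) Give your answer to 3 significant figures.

n(Pb) = 4.20 / 207.2 = 0.02027 mol
Pb²⁺ + 2e⁻ → Pb, so n(e⁻) = 2 × 0.02027 = 0.04054 mol
Q = 0.04054 × 96500 / 0.630 = 6210 C
I = Q / t = 6210 / 4752 s = 1.31 A

1.31 A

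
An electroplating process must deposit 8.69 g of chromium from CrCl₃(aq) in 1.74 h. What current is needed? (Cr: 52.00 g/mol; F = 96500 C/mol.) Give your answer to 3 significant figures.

7.72 A

n(Cr) = 8.69 / 52.00 = 0.1671 mol
Cr³⁺ + 3e⁻ → Cr, so n(e⁻) = 3 × 0.1671 = 0.5013 mol
Q = 0.5013 × 96500 = 48380 C
I = Q / t = 48380 / 6264 s = 7.72 A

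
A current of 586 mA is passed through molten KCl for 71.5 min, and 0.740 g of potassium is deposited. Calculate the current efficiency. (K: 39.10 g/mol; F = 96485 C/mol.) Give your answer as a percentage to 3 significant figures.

Q = 0.586 × 4290 = 2514 C
n(e⁻) = 2514 / 96485 = 0.02606 mol
K⁺ + e⁻ → K, so theoretical n(K) = 0.02606 mol → 1.019 g
Efficiency = 0.740 / 1.019 = 0.7262 = 72.6%

72.6%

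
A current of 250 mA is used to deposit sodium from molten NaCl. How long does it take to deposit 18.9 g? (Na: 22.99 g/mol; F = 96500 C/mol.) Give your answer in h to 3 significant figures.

n(Na) = 18.9 / 22.99 = 0.8221 mol
Na⁺ + e⁻ → Na, so n(e⁻) = 0.8221 mol
Q = 0.8221 × 96500 = 79330 C
t = Q / I = 79330 / 0.250 = 3.173×10^5 s = 88.1 h

88.1 h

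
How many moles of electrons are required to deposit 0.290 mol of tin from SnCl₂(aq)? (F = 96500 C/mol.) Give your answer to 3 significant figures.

0.580 mol

Sn²⁺ + 2e⁻ → Sn, so n(e⁻) = 2 × 0.290 = 0.5800 mol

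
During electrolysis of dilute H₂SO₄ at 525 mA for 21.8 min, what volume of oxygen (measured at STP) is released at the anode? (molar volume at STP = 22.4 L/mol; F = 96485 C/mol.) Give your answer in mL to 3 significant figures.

Q = It = 0.525 × 1308 = 686.7 C
Moles of electrons = 686.7 / 96485 = 0.007117 mol
2H₂O → O₂ + 4H⁺ + 4e⁻, so n(O₂) = 0.007117 / 4 = 0.001779 mol
V = 0.001779 × 22.4 = 0.03985 L
= 39.9 mL

39.9 mL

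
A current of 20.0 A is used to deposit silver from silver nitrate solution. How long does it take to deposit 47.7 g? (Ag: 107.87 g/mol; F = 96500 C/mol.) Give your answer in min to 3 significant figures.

n(Ag) = 47.7 / 107.87 = 0.4422 mol
Ag⁺ + e⁻ → Ag, so n(e⁻) = 0.4422 mol
Q = 0.4422 × 96500 = 42670 C
t = Q / I = 42670 / 20.0 = 2134 s = 35.6 min

35.6 min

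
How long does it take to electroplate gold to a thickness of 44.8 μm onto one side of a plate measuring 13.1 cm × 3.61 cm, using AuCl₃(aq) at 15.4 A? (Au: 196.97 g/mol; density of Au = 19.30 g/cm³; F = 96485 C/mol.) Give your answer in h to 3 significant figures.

0.108 h

Plated area = 13.1 × 3.61 = 47.29 cm²
Volume = 47.29 × 44.8×10⁻⁴ cm = 0.2119 cm³
m(Au) = 0.2119 × 19.30 = 4.090 g
n(Au) = 4.090 / 196.97 = 0.02076 mol; n(e⁻) = 3 × 0.02076 = 0.06228 mol
Q = 0.06228 × 96485 = 6009 C
t = 6009 / 15.4 = 390.2 s = 0.108 h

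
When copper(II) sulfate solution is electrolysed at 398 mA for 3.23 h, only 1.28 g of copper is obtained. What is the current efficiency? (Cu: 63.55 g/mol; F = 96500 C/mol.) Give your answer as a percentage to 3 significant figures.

Q = 0.398 × 11628 = 4628 C
n(e⁻) = 4628 / 96500 = 0.04796 mol
Cu²⁺ + 2e⁻ → Cu, so theoretical n(Cu) = 0.02398 mol → 1.524 g
Efficiency = 1.28 / 1.524 = 0.8399 = 84.0%

84.0%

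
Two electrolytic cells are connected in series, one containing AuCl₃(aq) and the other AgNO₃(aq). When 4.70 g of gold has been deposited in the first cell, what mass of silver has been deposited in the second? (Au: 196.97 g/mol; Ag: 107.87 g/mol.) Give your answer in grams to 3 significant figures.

7.72 g

n(Au) = 4.70 / 196.97 = 0.02386 mol
Au³⁺ + 3e⁻ → Au, so n(e⁻) = 3 × 0.02386 = 0.07158 mol
Since the cells are in series, n(e⁻) in the Ag cell is also 0.07158 mol.
Ag⁺ + e⁻ → Ag, so n(Ag) = 0.07158 mol
m(Ag) = 0.07158 × 107.87 = 7.72 g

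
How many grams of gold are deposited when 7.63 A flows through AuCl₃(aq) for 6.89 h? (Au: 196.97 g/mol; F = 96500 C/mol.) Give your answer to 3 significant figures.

129 g

Q = 7.63 A × 24804 s = 1.893×10^5 C
n(e⁻) = Q/F = 1.893×10^5/96500 = 1.962 mol
Au³⁺ + 3e⁻ → Au, so n(Au) = 1.962 / 3 = 0.6540 mol
m = 0.6540 × 196.97 = 129 g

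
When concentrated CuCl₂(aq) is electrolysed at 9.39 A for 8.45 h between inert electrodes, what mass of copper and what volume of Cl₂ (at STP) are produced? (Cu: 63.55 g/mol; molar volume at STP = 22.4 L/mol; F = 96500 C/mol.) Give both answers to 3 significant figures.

Q = 9.39 × 30420 = 2.856×10^5 C; n(e⁻) = 2.856×10^5 / 96500 = 2.960 mol
Cathode: Cu²⁺ + 2e⁻ → Cu → n(Cu) = 2.960/2 = 1.480 mol → 94.1 g
Anode: 2Cl⁻ → Cl₂ + 2e⁻ → n(Cl₂) = 2.960/2 = 1.480 mol → 33.2 L

94.1 g Cu; 33.2 L Cl₂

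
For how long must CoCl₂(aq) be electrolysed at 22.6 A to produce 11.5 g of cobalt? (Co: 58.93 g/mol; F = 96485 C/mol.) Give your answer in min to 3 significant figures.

27.8 min

n(Co) = 11.5 / 58.93 = 0.1951 mol
Co²⁺ + 2e⁻ → Co, so n(e⁻) = 2 × 0.1951 = 0.3902 mol
Q = 0.3902 × 96485 = 37650 C
t = Q / I = 37650 / 22.6 = 1666 s = 27.8 min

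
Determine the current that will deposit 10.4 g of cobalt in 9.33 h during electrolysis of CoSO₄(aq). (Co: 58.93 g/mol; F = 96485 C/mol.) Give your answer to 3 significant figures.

1.01 A

n(Co) = 10.4 / 58.93 = 0.1765 mol
Co²⁺ + 2e⁻ → Co, so n(e⁻) = 2 × 0.1765 = 0.3530 mol
Q = 0.3530 × 96485 = 34060 C
I = Q / t = 34060 / 33588 s = 1.01 A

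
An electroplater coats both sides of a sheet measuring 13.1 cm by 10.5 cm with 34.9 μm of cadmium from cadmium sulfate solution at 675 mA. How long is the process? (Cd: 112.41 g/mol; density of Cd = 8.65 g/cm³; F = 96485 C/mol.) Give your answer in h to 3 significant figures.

Plated area = 2 × 13.1 × 10.5 = 275.1 cm²
Volume = 275.1 × 34.9×10⁻⁴ cm = 0.9601 cm³
m(Cd) = 0.9601 × 8.65 = 8.305 g
n(Cd) = 8.305 / 112.41 = 0.07388 mol; n(e⁻) = 2 × 0.07388 = 0.1478 mol
Q = 0.1478 × 96485 = 14260 C
t = 14260 / 0.675 = 21130 s = 5.87 h

5.87 h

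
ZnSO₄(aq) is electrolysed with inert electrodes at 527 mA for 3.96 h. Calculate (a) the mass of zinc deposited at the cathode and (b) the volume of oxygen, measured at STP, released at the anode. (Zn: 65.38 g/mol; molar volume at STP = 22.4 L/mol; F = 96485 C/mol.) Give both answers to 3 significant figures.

Q = 0.527 × 14256 = 7513 C; n(e⁻) = 7513 / 96485 = 0.07787 mol
Cathode: Zn²⁺ + 2e⁻ → Zn → n(Zn) = 0.07787/2 = 0.03894 mol → 2.55 g
Anode: 2H₂O → O₂ + 4H⁺ + 4e⁻ → n(O₂) = 0.07787/4 = 0.01947 mol → 0.436 L

2.55 g Zn; 0.436 L O₂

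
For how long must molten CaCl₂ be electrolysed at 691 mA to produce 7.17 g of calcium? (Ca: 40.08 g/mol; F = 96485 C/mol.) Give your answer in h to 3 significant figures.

13.9 h

n(Ca) = 7.17 / 40.08 = 0.1789 mol
Ca²⁺ + 2e⁻ → Ca, so n(e⁻) = 2 × 0.1789 = 0.3578 mol
Q = 0.3578 × 96485 = 34520 C
t = Q / I = 34520 / 0.691 = 49960 s = 13.9 h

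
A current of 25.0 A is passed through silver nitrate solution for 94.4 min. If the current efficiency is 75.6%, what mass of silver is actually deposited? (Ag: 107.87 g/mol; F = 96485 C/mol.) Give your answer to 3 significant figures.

Q = 25.0 × 5664 = 1.416×10^5 C
n(e⁻) = 1.416×10^5 / 96485 = 1.468 mol
Ag⁺ + e⁻ → Ag, so theoretical m(Ag) = 1.468 × 107.87 = 158.4 g
Actual mass = 75.6% × 158.4 = 120 g

120 g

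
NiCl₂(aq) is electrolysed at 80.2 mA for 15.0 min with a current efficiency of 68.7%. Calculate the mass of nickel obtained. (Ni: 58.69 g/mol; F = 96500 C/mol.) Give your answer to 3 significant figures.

0.0151 g

Q = 0.0802 × 900 = 72.18 C
n(e⁻) = 72.18 / 96500 = 7.480×10^-4 mol
Ni²⁺ + 2e⁻ → Ni, so theoretical m(Ni) = 3.740×10^-4 × 58.69 = 0.02195 g
Actual mass = 68.7% × 0.02195 = 0.0151 g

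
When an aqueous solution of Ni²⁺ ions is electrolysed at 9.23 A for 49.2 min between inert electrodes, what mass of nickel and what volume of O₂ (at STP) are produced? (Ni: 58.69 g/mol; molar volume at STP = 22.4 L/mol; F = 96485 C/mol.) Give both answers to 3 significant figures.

Q = 9.23 × 2952 = 27250 C; n(e⁻) = 27250 / 96485 = 0.2824 mol
Cathode: Ni²⁺ + 2e⁻ → Ni → n(Ni) = 0.2824/2 = 0.1412 mol → 8.29 g
Anode: 2H₂O → O₂ + 4H⁺ + 4e⁻ → n(O₂) = 0.2824/4 = 0.07060 mol → 1.58 L

8.29 g Ni; 1.58 L O₂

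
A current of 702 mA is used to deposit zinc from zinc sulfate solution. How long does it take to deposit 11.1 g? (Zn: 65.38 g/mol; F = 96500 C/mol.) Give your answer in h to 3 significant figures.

n(Zn) = 11.1 / 65.38 = 0.1698 mol
Zn²⁺ + 2e⁻ → Zn, so n(e⁻) = 2 × 0.1698 = 0.3396 mol
Q = 0.3396 × 96500 = 32770 C
t = Q / I = 32770 / 0.702 = 46680 s = 13.0 h

13.0 h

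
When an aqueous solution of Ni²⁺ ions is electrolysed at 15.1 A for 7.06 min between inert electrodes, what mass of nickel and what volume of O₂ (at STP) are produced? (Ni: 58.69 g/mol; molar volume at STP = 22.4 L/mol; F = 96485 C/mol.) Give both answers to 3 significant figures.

Q = 15.1 × 423.6 = 6396 C; n(e⁻) = 6396 / 96485 = 0.06629 mol
Cathode: Ni²⁺ + 2e⁻ → Ni → n(Ni) = 0.06629/2 = 0.03315 mol → 1.95 g
Anode: 2H₂O → O₂ + 4H⁺ + 4e⁻ → n(O₂) = 0.06629/4 = 0.01657 mol → 0.371 L

1.95 g Ni; 0.371 L O₂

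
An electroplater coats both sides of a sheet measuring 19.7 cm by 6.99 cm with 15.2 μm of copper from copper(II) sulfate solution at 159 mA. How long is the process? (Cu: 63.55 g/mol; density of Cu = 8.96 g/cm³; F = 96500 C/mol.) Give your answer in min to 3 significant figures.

Plated area = 2 × 19.7 × 6.99 = 275.4 cm²
Volume = 275.4 × 15.2×10⁻⁴ cm = 0.4186 cm³
m(Cu) = 0.4186 × 8.96 = 3.751 g
n(Cu) = 3.751 / 63.55 = 0.05902 mol; n(e⁻) = 2 × 0.05902 = 0.1180 mol
Q = 0.1180 × 96500 = 11390 C
t = 11390 / 0.159 = 71640 s = 1190 min

1190 min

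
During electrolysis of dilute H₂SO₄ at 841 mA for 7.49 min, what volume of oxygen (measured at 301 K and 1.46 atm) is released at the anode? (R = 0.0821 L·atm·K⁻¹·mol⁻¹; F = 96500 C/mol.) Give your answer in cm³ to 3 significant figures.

16.6 cm³

Q = 0.841 A × 449.4 s = 377.9 C
n(e⁻) = 377.9 / 96500 = 0.003916 mol
2H₂O → O₂ + 4H⁺ + 4e⁻, so n(O₂) = 0.003916 / 4 = 9.790×10^-4 mol
V = nRT/P = 9.790×10^-4 × 0.0821 × 301 / 1.46 = 0.01657 L
= 16.6 cm³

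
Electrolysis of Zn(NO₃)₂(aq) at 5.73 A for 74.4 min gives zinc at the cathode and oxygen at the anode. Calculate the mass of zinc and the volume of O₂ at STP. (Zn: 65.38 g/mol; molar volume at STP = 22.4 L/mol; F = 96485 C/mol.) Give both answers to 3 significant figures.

Q = 5.73 × 4464 = 25580 C; n(e⁻) = 25580 / 96485 = 0.2651 mol
Cathode: Zn²⁺ + 2e⁻ → Zn → n(Zn) = 0.2651/2 = 0.1326 mol → 8.67 g
Anode: 2H₂O → O₂ + 4H⁺ + 4e⁻ → n(O₂) = 0.2651/4 = 0.06628 mol → 1.48 L

8.67 g Zn; 1.48 L O₂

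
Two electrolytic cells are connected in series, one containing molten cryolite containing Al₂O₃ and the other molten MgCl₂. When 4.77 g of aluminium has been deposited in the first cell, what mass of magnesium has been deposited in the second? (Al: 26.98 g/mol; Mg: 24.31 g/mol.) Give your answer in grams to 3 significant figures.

n(Al) = 4.77 / 26.98 = 0.1768 mol
Al³⁺ + 3e⁻ → Al, so n(e⁻) = 3 × 0.1768 = 0.5304 mol
Same current for the same time ⇒ same n(e⁻) = 0.5304 mol in both cells.
Mg²⁺ + 2e⁻ → Mg, so n(Mg) = 0.5304 / 2 = 0.2652 mol
m(Mg) = 0.2652 × 24.31 = 6.45 g

6.45 g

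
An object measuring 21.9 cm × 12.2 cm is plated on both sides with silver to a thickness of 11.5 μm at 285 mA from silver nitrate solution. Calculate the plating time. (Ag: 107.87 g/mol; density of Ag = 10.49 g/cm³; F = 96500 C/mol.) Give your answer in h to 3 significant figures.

5.62 h

Plated area = 2 × 21.9 × 12.2 = 534.4 cm²
Volume = 534.4 × 11.5×10⁻⁴ cm = 0.6146 cm³
m(Ag) = 0.6146 × 10.49 = 6.447 g
n(Ag) = 6.447 / 107.87 = 0.05977 mol; n(e⁻) = 0.05977 mol
Q = 0.05977 × 96500 = 5768 C
t = 5768 / 0.285 = 20240 s = 5.62 h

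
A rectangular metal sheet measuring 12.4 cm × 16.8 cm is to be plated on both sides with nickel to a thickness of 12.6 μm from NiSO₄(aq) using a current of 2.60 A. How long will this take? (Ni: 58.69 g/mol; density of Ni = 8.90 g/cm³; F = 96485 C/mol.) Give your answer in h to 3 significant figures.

Plated area = 2 × 12.4 × 16.8 = 416.6 cm²
Volume = 416.6 × 12.6×10⁻⁴ cm = 0.5249 cm³
m(Ni) = 0.5249 × 8.90 = 4.672 g
n(Ni) = 4.672 / 58.69 = 0.07960 mol; n(e⁻) = 2 × 0.07960 = 0.1592 mol
Q = 0.1592 × 96485 = 15360 C
t = 15360 / 2.60 = 5908 s = 1.64 h

1.64 h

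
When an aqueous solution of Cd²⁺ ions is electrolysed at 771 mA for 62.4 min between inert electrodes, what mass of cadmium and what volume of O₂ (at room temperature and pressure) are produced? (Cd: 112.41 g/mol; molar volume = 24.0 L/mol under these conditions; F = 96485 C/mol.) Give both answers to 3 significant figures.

Q = 0.771 × 3744 = 2887 C; n(e⁻) = 2887 / 96485 = 0.02992 mol
Cathode: Cd²⁺ + 2e⁻ → Cd → n(Cd) = 0.02992/2 = 0.01496 mol → 1.68 g
Anode: 2H₂O → O₂ + 4H⁺ + 4e⁻ → n(O₂) = 0.02992/4 = 0.007480 mol → 0.180 L

1.68 g Cd; 0.180 L O₂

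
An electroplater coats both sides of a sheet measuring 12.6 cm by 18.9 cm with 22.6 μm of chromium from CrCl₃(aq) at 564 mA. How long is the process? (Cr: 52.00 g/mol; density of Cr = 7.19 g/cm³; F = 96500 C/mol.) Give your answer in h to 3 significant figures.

21.2 h

Plated area = 2 × 12.6 × 18.9 = 476.3 cm²
Volume = 476.3 × 22.6×10⁻⁴ cm = 1.076 cm³
m(Cr) = 1.076 × 7.19 = 7.736 g
n(Cr) = 7.736 / 52.00 = 0.1488 mol; n(e⁻) = 3 × 0.1488 = 0.4464 mol
Q = 0.4464 × 96500 = 43080 C
t = 43080 / 0.564 = 76380 s = 21.2 h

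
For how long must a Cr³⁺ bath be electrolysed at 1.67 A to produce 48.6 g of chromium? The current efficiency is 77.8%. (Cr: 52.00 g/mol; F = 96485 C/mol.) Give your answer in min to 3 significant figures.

3470 min

n(Cr) = 48.6 / 52.00 = 0.9346 mol
Cr³⁺ + 3e⁻ → Cr, so n(e⁻) = 3 × 0.9346 = 2.804 mol
Q = 2.804 × 96485 / 0.778 = 3.477×10^5 C
t = Q / I = 3.477×10^5 / 1.67 = 2.082×10^5 s = 3470 min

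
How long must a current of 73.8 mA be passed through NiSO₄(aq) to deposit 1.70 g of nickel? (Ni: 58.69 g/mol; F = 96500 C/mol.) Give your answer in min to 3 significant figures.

n(Ni) = 1.70 / 58.69 = 0.02897 mol
Ni²⁺ + 2e⁻ → Ni, so n(e⁻) = 2 × 0.02897 = 0.05794 mol
Q = 0.05794 × 96500 = 5591 C
t = Q / I = 5591 / 0.0738 = 75760 s = 1260 min

1260 min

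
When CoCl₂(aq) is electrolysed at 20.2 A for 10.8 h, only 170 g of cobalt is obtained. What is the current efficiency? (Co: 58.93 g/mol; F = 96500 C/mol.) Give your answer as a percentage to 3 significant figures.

70.9%

Q = 20.2 × 38880 = 7.854×10^5 C
n(e⁻) = 7.854×10^5 / 96500 = 8.139 mol
Co²⁺ + 2e⁻ → Co, so theoretical n(Co) = 4.070 mol → 239.8 g
Efficiency = 170 / 239.8 = 0.7089 = 70.9%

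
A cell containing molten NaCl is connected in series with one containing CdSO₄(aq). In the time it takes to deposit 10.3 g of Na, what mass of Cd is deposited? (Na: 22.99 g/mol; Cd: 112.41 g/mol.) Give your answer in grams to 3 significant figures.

n(Na) = 10.3 / 22.99 = 0.4480 mol
Na⁺ + e⁻ → Na, so n(e⁻) = 0.4480 mol
Same current for the same time ⇒ same n(e⁻) = 0.4480 mol in both cells.
Cd²⁺ + 2e⁻ → Cd, so n(Cd) = 0.4480 / 2 = 0.2240 mol
m(Cd) = 0.2240 × 112.41 = 25.2 g

25.2 g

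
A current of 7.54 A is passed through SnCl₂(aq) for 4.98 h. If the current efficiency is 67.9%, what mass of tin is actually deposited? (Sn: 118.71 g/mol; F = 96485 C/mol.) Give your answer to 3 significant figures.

56.5 g

Q = 7.54 × 17928 = 1.352×10^5 C
n(e⁻) = 1.352×10^5 / 96485 = 1.401 mol
Sn²⁺ + 2e⁻ → Sn, so theoretical m(Sn) = 0.7005 × 118.71 = 83.16 g
Actual mass = 67.9% × 83.16 = 56.5 g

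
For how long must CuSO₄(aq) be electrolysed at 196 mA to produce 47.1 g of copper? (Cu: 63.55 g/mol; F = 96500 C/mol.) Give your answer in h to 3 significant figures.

203 h

n(Cu) = 47.1 / 63.55 = 0.7411 mol
Cu²⁺ + 2e⁻ → Cu, so n(e⁻) = 2 × 0.7411 = 1.482 mol
Q = 1.482 × 96500 = 1.430×10^5 C
t = Q / I = 1.430×10^5 / 0.196 = 7.296×10^5 s = 203 h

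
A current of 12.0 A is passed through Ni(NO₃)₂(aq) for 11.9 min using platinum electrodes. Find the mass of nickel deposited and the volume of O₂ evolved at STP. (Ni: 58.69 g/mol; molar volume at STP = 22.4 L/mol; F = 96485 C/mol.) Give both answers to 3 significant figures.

2.61 g Ni; 0.497 L O₂

Q = 12.0 × 714 = 8568 C; n(e⁻) = 8568 / 96485 = 0.08880 mol
Cathode: Ni²⁺ + 2e⁻ → Ni → n(Ni) = 0.08880/2 = 0.04440 mol → 2.61 g
Anode: 2H₂O → O₂ + 4H⁺ + 4e⁻ → n(O₂) = 0.08880/4 = 0.02220 mol → 0.497 L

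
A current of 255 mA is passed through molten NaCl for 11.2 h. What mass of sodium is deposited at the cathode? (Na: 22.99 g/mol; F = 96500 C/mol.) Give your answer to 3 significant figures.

2.45 g

Charge passed = 0.255 × 40320 = 10280 C
n(e⁻) = 10280 / 96500 = 0.1065 mol
Na⁺ + e⁻ → Na, so n(Na) = 0.1065 mol
m = 0.1065 × 22.99 = 2.45 g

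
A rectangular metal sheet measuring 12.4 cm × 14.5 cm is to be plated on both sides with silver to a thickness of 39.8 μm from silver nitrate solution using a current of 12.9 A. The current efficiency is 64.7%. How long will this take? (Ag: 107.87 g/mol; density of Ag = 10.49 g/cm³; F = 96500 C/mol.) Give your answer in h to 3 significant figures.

0.447 h

Plated area = 2 × 12.4 × 14.5 = 359.6 cm²
Volume = 359.6 × 39.8×10⁻⁴ cm = 1.431 cm³
m(Ag) = 1.431 × 10.49 = 15.01 g
n(Ag) = 15.01 / 107.87 = 0.1391 mol; n(e⁻) = 0.1391 mol
Q = 0.1391 × 96500 / 0.647 = 20750 C
t = 20750 / 12.9 = 1609 s = 0.447 h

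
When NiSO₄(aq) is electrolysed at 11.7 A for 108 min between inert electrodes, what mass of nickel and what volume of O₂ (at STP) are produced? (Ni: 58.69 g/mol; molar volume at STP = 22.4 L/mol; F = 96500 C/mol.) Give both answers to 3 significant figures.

Q = 11.7 × 6480 = 75820 C; n(e⁻) = 75820 / 96500 = 0.7857 mol
Cathode: Ni²⁺ + 2e⁻ → Ni → n(Ni) = 0.7857/2 = 0.3929 mol → 23.1 g
Anode: 2H₂O → O₂ + 4H⁺ + 4e⁻ → n(O₂) = 0.7857/4 = 0.1964 mol → 4.40 L

23.1 g Ni; 4.40 L O₂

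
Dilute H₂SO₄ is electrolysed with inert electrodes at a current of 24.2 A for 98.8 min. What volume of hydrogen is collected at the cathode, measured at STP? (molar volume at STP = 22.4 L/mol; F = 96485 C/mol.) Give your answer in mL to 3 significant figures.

16700 mL

Q = 24.2 A × 5928 s = 1.435×10^5 C
Moles of electrons = 1.435×10^5 / 96485 = 1.487 mol
2H⁺ + 2e⁻ → H₂, so n(H₂) = 1.487 / 2 = 0.7435 mol
V = 0.7435 × 22.4 = 16.65 L
= 16700 mL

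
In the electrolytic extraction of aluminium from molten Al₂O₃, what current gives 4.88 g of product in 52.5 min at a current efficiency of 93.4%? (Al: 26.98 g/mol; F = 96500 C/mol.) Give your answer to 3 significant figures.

17.8 A

n(Al) = 4.88 / 26.98 = 0.1809 mol
Al³⁺ + 3e⁻ → Al, so n(e⁻) = 3 × 0.1809 = 0.5427 mol
Q = 0.5427 × 96500 / 0.934 = 56070 C
I = Q / t = 56070 / 3150 s = 17.8 A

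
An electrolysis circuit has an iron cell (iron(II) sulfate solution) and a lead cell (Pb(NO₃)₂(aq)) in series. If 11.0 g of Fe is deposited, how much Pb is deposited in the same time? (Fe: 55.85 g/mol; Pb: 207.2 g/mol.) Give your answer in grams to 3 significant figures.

n(Fe) = 11.0 / 55.85 = 0.1970 mol
Fe²⁺ + 2e⁻ → Fe, so n(e⁻) = 2 × 0.1970 = 0.3940 mol
Since the cells are in series, n(e⁻) in the Pb cell is also 0.3940 mol.
Pb²⁺ + 2e⁻ → Pb, so n(Pb) = 0.3940 / 2 = 0.1970 mol
m(Pb) = 0.1970 × 207.2 = 40.8 g

40.8 g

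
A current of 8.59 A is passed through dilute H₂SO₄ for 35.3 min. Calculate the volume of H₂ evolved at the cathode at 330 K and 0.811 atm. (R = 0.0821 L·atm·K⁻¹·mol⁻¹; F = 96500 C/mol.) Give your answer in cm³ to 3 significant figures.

Q = It = 8.59 × 2118 = 18190 C
n(e⁻) = Q/F = 18190/96500 = 0.1885 mol
2H⁺ + 2e⁻ → H₂, so n(H₂) = 0.1885 / 2 = 0.09425 mol
V = nRT/P = 0.09425 × 0.0821 × 330 / 0.811 = 3.149 L
= 3150 cm³

3150 cm³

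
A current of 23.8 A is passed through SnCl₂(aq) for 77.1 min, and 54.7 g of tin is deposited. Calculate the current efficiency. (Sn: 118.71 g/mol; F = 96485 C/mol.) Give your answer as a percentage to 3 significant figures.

80.8%

Q = 23.8 × 4626 = 1.101×10^5 C
n(e⁻) = 1.101×10^5 / 96485 = 1.141 mol
Sn²⁺ + 2e⁻ → Sn, so theoretical n(Sn) = 0.5705 mol → 67.72 g
Efficiency = 54.7 / 67.72 = 0.8077 = 80.8%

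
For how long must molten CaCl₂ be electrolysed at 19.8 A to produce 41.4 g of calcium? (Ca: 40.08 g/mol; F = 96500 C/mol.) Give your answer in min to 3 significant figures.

168 min

n(Ca) = 41.4 / 40.08 = 1.033 mol
Ca²⁺ + 2e⁻ → Ca, so n(e⁻) = 2 × 1.033 = 2.066 mol
Q = 2.066 × 96500 = 1.994×10^5 C
t = Q / I = 1.994×10^5 / 19.8 = 10070 s = 168 min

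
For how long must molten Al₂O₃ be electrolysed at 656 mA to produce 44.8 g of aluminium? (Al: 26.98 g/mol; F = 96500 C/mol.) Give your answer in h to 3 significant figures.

n(Al) = 44.8 / 26.98 = 1.660 mol
Al³⁺ + 3e⁻ → Al, so n(e⁻) = 3 × 1.660 = 4.980 mol
Q = 4.980 × 96500 = 4.806×10^5 C
t = Q / I = 4.806×10^5 / 0.656 = 7.326×10^5 s = 204 h

204 h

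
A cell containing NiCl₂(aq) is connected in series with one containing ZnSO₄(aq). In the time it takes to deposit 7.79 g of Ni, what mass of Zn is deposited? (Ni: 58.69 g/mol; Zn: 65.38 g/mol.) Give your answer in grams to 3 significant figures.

8.68 g

n(Ni) = 7.79 / 58.69 = 0.1327 mol
Ni²⁺ + 2e⁻ → Ni, so n(e⁻) = 2 × 0.1327 = 0.2654 mol
Since the cells are in series, n(e⁻) in the Zn cell is also 0.2654 mol.
Zn²⁺ + 2e⁻ → Zn, so n(Zn) = 0.2654 / 2 = 0.1327 mol
m(Zn) = 0.1327 × 65.38 = 8.68 g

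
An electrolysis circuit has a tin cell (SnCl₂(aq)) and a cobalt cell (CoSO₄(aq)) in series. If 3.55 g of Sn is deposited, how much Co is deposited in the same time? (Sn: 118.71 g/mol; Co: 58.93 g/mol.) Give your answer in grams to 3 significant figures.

n(Sn) = 3.55 / 118.71 = 0.02990 mol
Sn²⁺ + 2e⁻ → Sn, so n(e⁻) = 2 × 0.02990 = 0.05980 mol
Same current for the same time ⇒ same n(e⁻) = 0.05980 mol in both cells.
Co²⁺ + 2e⁻ → Co, so n(Co) = 0.05980 / 2 = 0.02990 mol
m(Co) = 0.02990 × 58.93 = 1.76 g

1.76 g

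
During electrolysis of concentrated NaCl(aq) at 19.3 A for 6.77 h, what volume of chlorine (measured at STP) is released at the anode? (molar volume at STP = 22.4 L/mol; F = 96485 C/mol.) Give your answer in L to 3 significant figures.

54.6 L

Q = It = 19.3 × 24372 = 4.704×10^5 C
Moles of electrons = 4.704×10^5 / 96485 = 4.875 mol
2Cl⁻ → Cl₂ + 2e⁻, so n(Cl₂) = 4.875 / 2 = 2.438 mol
V = 2.438 × 22.4 = 54.61 L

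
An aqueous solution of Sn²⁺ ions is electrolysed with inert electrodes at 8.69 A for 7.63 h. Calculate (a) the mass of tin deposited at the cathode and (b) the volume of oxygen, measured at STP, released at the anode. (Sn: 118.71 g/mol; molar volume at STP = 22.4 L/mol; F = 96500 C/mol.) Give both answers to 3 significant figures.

147 g Sn; 13.9 L O₂

Q = 8.69 × 27468 = 2.387×10^5 C; n(e⁻) = 2.387×10^5 / 96500 = 2.474 mol
Cathode: Sn²⁺ + 2e⁻ → Sn → n(Sn) = 2.474/2 = 1.237 mol → 147 g
Anode: 2H₂O → O₂ + 4H⁺ + 4e⁻ → n(O₂) = 2.474/4 = 0.6185 mol → 13.9 L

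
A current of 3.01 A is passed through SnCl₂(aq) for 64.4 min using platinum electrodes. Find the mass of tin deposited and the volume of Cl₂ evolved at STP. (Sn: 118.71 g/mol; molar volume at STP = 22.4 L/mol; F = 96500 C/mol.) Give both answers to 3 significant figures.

Q = 3.01 × 3864 = 11630 C; n(e⁻) = 11630 / 96500 = 0.1205 mol
Cathode: Sn²⁺ + 2e⁻ → Sn → n(Sn) = 0.1205/2 = 0.06025 mol → 7.15 g
Anode: 2Cl⁻ → Cl₂ + 2e⁻ → n(Cl₂) = 0.1205/2 = 0.06025 mol → 1.35 L

7.15 g Sn; 1.35 L Cl₂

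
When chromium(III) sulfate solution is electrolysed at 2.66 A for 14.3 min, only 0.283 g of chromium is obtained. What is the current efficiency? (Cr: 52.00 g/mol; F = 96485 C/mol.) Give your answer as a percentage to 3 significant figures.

Q = 2.66 × 858 = 2282 C
n(e⁻) = 2282 / 96485 = 0.02365 mol
Cr³⁺ + 3e⁻ → Cr, so theoretical n(Cr) = 0.007883 mol → 0.4099 g
Efficiency = 0.283 / 0.4099 = 0.6904 = 69.0%

69.0%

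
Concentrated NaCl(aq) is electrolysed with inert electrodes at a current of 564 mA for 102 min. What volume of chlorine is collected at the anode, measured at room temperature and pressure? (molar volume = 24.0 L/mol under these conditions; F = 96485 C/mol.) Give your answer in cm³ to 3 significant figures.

429 cm³

Q = It = 0.564 × 6120 = 3452 C
n(e⁻) = Q/F = 3452/96485 = 0.03578 mol
2Cl⁻ → Cl₂ + 2e⁻, so n(Cl₂) = 0.03578 / 2 = 0.01789 mol
V = 0.01789 × 24.0 = 0.4294 L
= 429 cm³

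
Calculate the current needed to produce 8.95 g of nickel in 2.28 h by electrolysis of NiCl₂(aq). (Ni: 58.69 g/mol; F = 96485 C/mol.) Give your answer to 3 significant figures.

n(Ni) = 8.95 / 58.69 = 0.1525 mol
Ni²⁺ + 2e⁻ → Ni, so n(e⁻) = 2 × 0.1525 = 0.3050 mol
Q = 0.3050 × 96485 = 29430 C
I = Q / t = 29430 / 8208 s = 3.59 A

3.59 A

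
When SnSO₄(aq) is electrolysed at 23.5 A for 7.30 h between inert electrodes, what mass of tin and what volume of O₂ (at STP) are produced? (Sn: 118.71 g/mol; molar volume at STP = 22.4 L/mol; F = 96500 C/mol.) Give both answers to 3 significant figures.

380 g Sn; 35.8 L O₂

Q = 23.5 × 26280 = 6.176×10^5 C; n(e⁻) = 6.176×10^5 / 96500 = 6.400 mol
Cathode: Sn²⁺ + 2e⁻ → Sn → n(Sn) = 6.400/2 = 3.200 mol → 380 g
Anode: 2H₂O → O₂ + 4H⁺ + 4e⁻ → n(O₂) = 6.400/4 = 1.600 mol → 35.8 L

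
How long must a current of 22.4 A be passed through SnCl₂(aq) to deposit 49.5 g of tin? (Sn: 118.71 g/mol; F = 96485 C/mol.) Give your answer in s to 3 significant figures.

n(Sn) = 49.5 / 118.71 = 0.4170 mol
Sn²⁺ + 2e⁻ → Sn, so n(e⁻) = 2 × 0.4170 = 0.8340 mol
Q = 0.8340 × 96485 = 80470 C
t = Q / I = 80470 / 22.4 = 3592 s

3590 s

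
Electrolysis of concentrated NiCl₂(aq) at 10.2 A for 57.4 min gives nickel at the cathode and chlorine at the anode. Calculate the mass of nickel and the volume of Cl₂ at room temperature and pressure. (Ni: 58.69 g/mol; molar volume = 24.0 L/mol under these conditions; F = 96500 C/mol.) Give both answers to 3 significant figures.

10.7 g Ni; 4.37 L Cl₂

Q = 10.2 × 3444 = 35130 C; n(e⁻) = 35130 / 96500 = 0.3640 mol
Cathode: Ni²⁺ + 2e⁻ → Ni → n(Ni) = 0.3640/2 = 0.1820 mol → 10.7 g
Anode: 2Cl⁻ → Cl₂ + 2e⁻ → n(Cl₂) = 0.3640/2 = 0.1820 mol → 4.37 L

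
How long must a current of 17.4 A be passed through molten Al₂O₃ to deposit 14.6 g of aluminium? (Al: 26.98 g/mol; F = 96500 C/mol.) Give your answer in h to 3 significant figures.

n(Al) = 14.6 / 26.98 = 0.5411 mol
Al³⁺ + 3e⁻ → Al, so n(e⁻) = 3 × 0.5411 = 1.623 mol
Q = 1.623 × 96500 = 1.566×10^5 C
t = Q / I = 1.566×10^5 / 17.4 = 9000 s = 2.50 h

2.50 h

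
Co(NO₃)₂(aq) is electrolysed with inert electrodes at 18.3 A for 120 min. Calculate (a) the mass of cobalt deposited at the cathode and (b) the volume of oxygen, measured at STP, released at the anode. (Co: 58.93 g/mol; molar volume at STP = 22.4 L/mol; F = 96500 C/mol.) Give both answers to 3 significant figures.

40.2 g Co; 7.65 L O₂

Q = 18.3 × 7200 = 1.318×10^5 C; n(e⁻) = 1.318×10^5 / 96500 = 1.366 mol
Cathode: Co²⁺ + 2e⁻ → Co → n(Co) = 1.366/2 = 0.6830 mol → 40.2 g
Anode: 2H₂O → O₂ + 4H⁺ + 4e⁻ → n(O₂) = 1.366/4 = 0.3415 mol → 7.65 L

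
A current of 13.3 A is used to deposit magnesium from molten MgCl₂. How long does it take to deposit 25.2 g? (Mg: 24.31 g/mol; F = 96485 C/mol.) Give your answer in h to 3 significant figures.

n(Mg) = 25.2 / 24.31 = 1.037 mol
Mg²⁺ + 2e⁻ → Mg, so n(e⁻) = 2 × 1.037 = 2.074 mol
Q = 2.074 × 96485 = 2.001×10^5 C
t = Q / I = 2.001×10^5 / 13.3 = 15050 s = 4.18 h

4.18 h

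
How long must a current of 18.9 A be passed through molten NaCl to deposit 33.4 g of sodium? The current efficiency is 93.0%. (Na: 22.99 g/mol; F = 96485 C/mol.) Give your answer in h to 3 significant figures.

n(Na) = 33.4 / 22.99 = 1.453 mol
Na⁺ + e⁻ → Na, so n(e⁻) = 1.453 mol
Q = 1.453 × 96485 / 0.930 = 1.507×10^5 C
t = Q / I = 1.507×10^5 / 18.9 = 7974 s = 2.22 h

2.22 h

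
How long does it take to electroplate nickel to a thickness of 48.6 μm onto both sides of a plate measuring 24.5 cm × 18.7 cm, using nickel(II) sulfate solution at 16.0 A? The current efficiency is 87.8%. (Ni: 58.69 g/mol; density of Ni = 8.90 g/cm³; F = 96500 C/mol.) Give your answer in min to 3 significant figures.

Plated area = 2 × 24.5 × 18.7 = 916.3 cm²
Volume = 916.3 × 48.6×10⁻⁴ cm = 4.453 cm³
m(Ni) = 4.453 × 8.90 = 39.63 g
n(Ni) = 39.63 / 58.69 = 0.6752 mol; n(e⁻) = 2 × 0.6752 = 1.350 mol
Q = 1.350 × 96500 / 0.878 = 1.484×10^5 C
t = 1.484×10^5 / 16.0 = 9275 s = 155 min

155 min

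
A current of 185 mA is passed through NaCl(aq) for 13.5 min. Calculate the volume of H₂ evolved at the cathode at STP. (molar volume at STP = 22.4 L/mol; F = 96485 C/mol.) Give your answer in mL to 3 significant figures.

17.4 mL

Q = It = 0.185 × 810 = 149.9 C
n(e⁻) = Q/F = 149.9/96485 = 0.001554 mol
2H⁺ + 2e⁻ → H₂, so n(H₂) = 0.001554 / 2 = 7.770×10^-4 mol
V = 7.770×10^-4 × 22.4 = 0.01740 L
= 17.4 mL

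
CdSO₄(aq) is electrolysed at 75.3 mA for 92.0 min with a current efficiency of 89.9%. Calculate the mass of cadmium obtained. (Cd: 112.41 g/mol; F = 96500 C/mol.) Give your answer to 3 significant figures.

0.218 g

Q = 0.0753 × 5520 = 415.7 C
n(e⁻) = 415.7 / 96500 = 0.004308 mol
Cd²⁺ + 2e⁻ → Cd, so theoretical m(Cd) = 0.002154 × 112.41 = 0.2421 g
Actual mass = 89.9% × 0.2421 = 0.218 g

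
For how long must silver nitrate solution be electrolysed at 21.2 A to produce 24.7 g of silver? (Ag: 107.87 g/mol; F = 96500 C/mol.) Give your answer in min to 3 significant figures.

n(Ag) = 24.7 / 107.87 = 0.2290 mol
Ag⁺ + e⁻ → Ag, so n(e⁻) = 0.2290 mol
Q = 0.2290 × 96500 = 22100 C
t = Q / I = 22100 / 21.2 = 1042 s = 17.4 min

17.4 min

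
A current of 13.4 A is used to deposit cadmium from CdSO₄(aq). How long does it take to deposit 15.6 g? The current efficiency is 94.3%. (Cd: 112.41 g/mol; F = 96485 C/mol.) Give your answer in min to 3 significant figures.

35.3 min

n(Cd) = 15.6 / 112.41 = 0.1388 mol
Cd²⁺ + 2e⁻ → Cd, so n(e⁻) = 2 × 0.1388 = 0.2776 mol
Q = 0.2776 × 96485 / 0.943 = 28400 C
t = Q / I = 28400 / 13.4 = 2119 s = 35.3 min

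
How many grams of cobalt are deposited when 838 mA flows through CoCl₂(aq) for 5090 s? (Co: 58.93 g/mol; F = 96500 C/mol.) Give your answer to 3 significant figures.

1.30 g

Q = It = 0.838 × 5090 = 4265 C
n(e⁻) = Q/F = 4265/96500 = 0.04420 mol
Co²⁺ + 2e⁻ → Co, so n(Co) = 0.04420 / 2 = 0.02210 mol
m = 0.02210 × 58.93 = 1.30 g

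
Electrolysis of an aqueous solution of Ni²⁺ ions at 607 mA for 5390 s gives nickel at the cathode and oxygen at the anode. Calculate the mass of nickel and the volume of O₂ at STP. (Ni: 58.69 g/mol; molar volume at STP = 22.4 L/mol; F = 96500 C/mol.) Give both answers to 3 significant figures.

0.995 g Ni; 0.190 L O₂

Q = 0.607 × 5390 = 3272 C; n(e⁻) = 3272 / 96500 = 0.03391 mol
Cathode: Ni²⁺ + 2e⁻ → Ni → n(Ni) = 0.03391/2 = 0.01696 mol → 0.995 g
Anode: 2H₂O → O₂ + 4H⁺ + 4e⁻ → n(O₂) = 0.03391/4 = 0.008478 mol → 0.190 L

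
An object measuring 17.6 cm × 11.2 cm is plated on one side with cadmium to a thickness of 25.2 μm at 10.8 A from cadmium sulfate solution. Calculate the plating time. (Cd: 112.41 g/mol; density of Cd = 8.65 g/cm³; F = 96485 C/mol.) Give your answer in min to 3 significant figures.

Plated area = 17.6 × 11.2 = 197.1 cm²
Volume = 197.1 × 25.2×10⁻⁴ cm = 0.4967 cm³
m(Cd) = 0.4967 × 8.65 = 4.296 g
n(Cd) = 4.296 / 112.41 = 0.03822 mol; n(e⁻) = 2 × 0.03822 = 0.07644 mol
Q = 0.07644 × 96485 = 7375 C
t = 7375 / 10.8 = 682.9 s = 11.4 min

11.4 min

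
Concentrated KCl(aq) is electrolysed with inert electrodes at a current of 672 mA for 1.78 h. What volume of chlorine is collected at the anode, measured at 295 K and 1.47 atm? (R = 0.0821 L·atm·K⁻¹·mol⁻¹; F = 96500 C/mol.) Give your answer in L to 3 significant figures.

0.368 L

Charge passed = 0.672 × 6408 = 4306 C
n(e⁻) = 4306 / 96500 = 0.04462 mol
2Cl⁻ → Cl₂ + 2e⁻, so n(Cl₂) = 0.04462 / 2 = 0.02231 mol
V = nRT/P = 0.02231 × 0.0821 × 295 / 1.47 = 0.3676 L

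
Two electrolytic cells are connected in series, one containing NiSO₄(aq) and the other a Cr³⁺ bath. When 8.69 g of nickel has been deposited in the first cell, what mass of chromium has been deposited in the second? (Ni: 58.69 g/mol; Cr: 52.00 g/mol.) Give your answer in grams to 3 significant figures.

n(Ni) = 8.69 / 58.69 = 0.1481 mol
Ni²⁺ + 2e⁻ → Ni, so n(e⁻) = 2 × 0.1481 = 0.2962 mol
Same current for the same time ⇒ same n(e⁻) = 0.2962 mol in both cells.
Cr³⁺ + 3e⁻ → Cr, so n(Cr) = 0.2962 / 3 = 0.09873 mol
m(Cr) = 0.09873 × 52.00 = 5.13 g

5.13 g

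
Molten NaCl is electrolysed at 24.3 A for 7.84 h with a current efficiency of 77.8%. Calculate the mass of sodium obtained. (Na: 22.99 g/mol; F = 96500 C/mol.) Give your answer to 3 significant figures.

127 g

Q = 24.3 × 28224 = 6.858×10^5 C
n(e⁻) = 6.858×10^5 / 96500 = 7.107 mol
Na⁺ + e⁻ → Na, so theoretical m(Na) = 7.107 × 22.99 = 163.4 g
Actual mass = 77.8% × 163.4 = 127 g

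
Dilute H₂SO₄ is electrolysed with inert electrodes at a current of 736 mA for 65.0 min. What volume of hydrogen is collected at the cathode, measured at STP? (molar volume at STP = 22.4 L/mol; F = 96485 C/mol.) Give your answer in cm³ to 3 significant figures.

Charge passed = 0.736 × 3900 = 2870 C
n(e⁻) = 2870 / 96485 = 0.02975 mol
2H⁺ + 2e⁻ → H₂, so n(H₂) = 0.02975 / 2 = 0.01488 mol
V = 0.01488 × 22.4 = 0.3333 L
= 333 cm³

333 cm³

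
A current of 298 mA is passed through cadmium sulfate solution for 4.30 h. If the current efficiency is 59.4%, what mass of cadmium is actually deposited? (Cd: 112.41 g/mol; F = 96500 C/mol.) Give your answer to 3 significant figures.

1.60 g

Q = 0.298 × 15480 = 4613 C
n(e⁻) = 4613 / 96500 = 0.04780 mol
Cd²⁺ + 2e⁻ → Cd, so theoretical m(Cd) = 0.02390 × 112.41 = 2.687 g
Actual mass = 59.4% × 2.687 = 1.60 g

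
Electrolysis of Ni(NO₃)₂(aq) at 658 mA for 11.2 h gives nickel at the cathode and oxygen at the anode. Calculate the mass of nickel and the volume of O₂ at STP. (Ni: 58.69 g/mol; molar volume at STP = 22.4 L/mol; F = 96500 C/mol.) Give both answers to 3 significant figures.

Q = 0.658 × 40320 = 26530 C; n(e⁻) = 26530 / 96500 = 0.2749 mol
Cathode: Ni²⁺ + 2e⁻ → Ni → n(Ni) = 0.2749/2 = 0.1375 mol → 8.07 g
Anode: 2H₂O → O₂ + 4H⁺ + 4e⁻ → n(O₂) = 0.2749/4 = 0.06873 mol → 1.54 L

8.07 g Ni; 1.54 L O₂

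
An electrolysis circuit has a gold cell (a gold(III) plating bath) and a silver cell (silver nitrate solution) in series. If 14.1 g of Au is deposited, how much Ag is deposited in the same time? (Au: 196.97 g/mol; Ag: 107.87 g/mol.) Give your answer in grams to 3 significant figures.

23.2 g

n(Au) = 14.1 / 196.97 = 0.07158 mol
Au³⁺ + 3e⁻ → Au, so n(e⁻) = 3 × 0.07158 = 0.2147 mol
The cells are in series, so the same charge (and hence the same n(e⁻) = 0.2147 mol) passes through both.
Ag⁺ + e⁻ → Ag, so n(Ag) = 0.2147 mol
m(Ag) = 0.2147 × 107.87 = 23.2 g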